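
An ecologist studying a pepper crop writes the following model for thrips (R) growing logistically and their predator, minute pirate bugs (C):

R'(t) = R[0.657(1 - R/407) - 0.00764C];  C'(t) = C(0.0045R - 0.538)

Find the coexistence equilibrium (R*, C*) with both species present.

From dC/dt = 0 with C > 0: 0.0045R* = 0.538, so R* = 120.
Substitute into dR/dt = 0: 0.657(1 - 120/407) = 0.00764C*.
The bracket is 0.706, giving C* = 0.464/0.00764 = 60.7.

R* ≈ 120, C* ≈ 60.7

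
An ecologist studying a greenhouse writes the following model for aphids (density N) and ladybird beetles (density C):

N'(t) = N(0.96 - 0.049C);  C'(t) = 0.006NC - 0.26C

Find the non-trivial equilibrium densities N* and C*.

N* ≈ 43.3, C* ≈ 19.6

Set dC/dt = 0 with C > 0: 0.006N - 0.26 = 0, so N* = 0.26/0.006 = 43.3.
Set dN/dt = 0 with N > 0: 0.96 - 0.049C = 0, so C* = 0.96/0.049 = 19.6.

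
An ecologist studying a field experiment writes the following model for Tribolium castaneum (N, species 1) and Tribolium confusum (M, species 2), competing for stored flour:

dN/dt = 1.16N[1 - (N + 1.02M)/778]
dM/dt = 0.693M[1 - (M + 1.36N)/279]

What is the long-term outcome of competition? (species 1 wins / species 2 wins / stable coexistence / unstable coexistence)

Compare the nullcline intercepts: K1/α12 = 778/1.02 = 763 > K2 = 279; K2/α21 = 279/1.36 = 205 < K1 = 778.
Since the inequalities point opposite ways, species 1 can invade but species 2 cannot.

species 1 excludes species 2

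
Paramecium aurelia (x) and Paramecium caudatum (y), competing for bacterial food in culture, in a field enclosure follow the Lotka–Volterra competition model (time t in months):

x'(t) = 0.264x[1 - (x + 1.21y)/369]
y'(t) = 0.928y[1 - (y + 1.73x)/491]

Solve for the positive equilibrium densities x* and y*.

Setting both brackets to zero gives the nullclines x + 1.21y = 369 and 1.73x + y = 491.
Substituting y = 491 - 1.73x into the first: x(1 - 1.21·1.73) = 369 - 1.21·491.
So x* = -225/-1.09 = 206, and then y* = 491 - 1.73·206 = 135.

x* ≈ 206, y* ≈ 135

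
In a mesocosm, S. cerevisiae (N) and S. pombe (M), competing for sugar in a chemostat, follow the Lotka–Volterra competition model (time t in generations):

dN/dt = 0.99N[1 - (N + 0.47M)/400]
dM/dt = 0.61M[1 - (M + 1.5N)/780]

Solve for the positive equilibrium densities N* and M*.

Setting both brackets to zero gives the nullclines N + 0.47M = 400 and 1.5N + M = 780.
Substituting M = 780 - 1.5N into the first: N(1 - 0.47·1.5) = 400 - 0.47·780.
So N* = 33.4/0.295 = 113, and then M* = 780 - 1.5·113 = 610.

N* ≈ 113, M* ≈ 610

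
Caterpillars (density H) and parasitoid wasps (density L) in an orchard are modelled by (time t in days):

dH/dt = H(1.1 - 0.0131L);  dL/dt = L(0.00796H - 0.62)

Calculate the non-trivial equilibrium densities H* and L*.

H* ≈ 77.9, L* ≈ 84

Set dL/dt = 0 with L > 0: 0.00796H - 0.62 = 0, so H* = 0.62/0.00796 = 77.9.
Set dH/dt = 0 with H > 0: 1.1 - 0.0131L = 0, so L* = 1.1/0.0131 = 84.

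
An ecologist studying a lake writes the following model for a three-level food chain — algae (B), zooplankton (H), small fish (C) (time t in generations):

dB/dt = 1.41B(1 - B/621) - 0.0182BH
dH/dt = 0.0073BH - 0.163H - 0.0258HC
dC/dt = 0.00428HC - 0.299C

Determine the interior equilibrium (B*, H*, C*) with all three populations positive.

B* ≈ 61, H* ≈ 69.9, C* ≈ 10.9

From dC/dt = 0: 0.00428H* = 0.299, so H* = 69.9.
From dB/dt = 0: 1.41(1 - B*/621) = 0.0182·69.9, giving B* = 621·(1 - 0.902) = 61.
From dH/dt = 0: 0.0073·61 - 0.163 = 0.0258C*, so C* = 0.282/0.0258 = 10.9.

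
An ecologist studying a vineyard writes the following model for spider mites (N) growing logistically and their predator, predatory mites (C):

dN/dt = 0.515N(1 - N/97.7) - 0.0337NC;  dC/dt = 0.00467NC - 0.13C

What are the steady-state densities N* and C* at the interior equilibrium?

N* ≈ 27.8, C* ≈ 10.9

From dC/dt = 0 with C > 0: 0.00467N* = 0.13, so N* = 27.8.
Substitute into dN/dt = 0: 0.515(1 - 27.8/97.7) = 0.0337C*.
The bracket is 0.715, giving C* = 0.368/0.0337 = 10.9.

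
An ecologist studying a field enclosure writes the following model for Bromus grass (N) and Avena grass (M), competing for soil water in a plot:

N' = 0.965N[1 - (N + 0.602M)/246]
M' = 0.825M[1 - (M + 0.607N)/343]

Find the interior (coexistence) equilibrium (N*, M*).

N* ≈ 62.3, M* ≈ 305

Setting both brackets to zero gives the nullclines N + 0.602M = 246 and 0.607N + M = 343.
Substituting M = 343 - 0.607N into the first: N(1 - 0.602·0.607) = 246 - 0.602·343.
So N* = 39.5/0.635 = 62.3, and then M* = 343 - 0.607·62.3 = 305.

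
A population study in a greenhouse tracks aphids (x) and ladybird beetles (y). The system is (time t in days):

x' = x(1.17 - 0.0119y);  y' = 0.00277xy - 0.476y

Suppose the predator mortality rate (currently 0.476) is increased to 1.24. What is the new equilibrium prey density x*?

x* ≈ 448

At the interior fixed point, setting dy/dt = 0 with y > 0 fixes x* = (predator death rate)/(xy coefficient) — independent of the other coefficients.
With the change, x* = 1.24/0.00277 = 448; it rises from 172.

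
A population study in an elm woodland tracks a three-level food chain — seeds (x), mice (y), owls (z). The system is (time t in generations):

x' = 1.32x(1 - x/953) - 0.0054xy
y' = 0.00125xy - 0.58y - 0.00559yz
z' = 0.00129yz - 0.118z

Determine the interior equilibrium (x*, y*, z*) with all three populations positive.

From dz/dt = 0: 0.00129y* = 0.118, so y* = 91.5.
From dx/dt = 0: 1.32(1 - x*/953) = 0.0054·91.5, giving x* = 953·(1 - 0.374) = 596.
From dy/dt = 0: 0.00125·596 - 0.58 = 0.00559z*, so z* = 0.165/0.00559 = 29.6.

x* ≈ 596, y* ≈ 91.5, z* ≈ 29.6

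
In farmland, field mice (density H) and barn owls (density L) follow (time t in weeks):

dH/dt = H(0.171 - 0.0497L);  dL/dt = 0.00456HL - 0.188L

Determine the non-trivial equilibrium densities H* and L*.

H* ≈ 41.2, L* ≈ 3.44

Set dL/dt = 0 with L > 0: 0.00456H - 0.188 = 0, so H* = 0.188/0.00456 = 41.2.
Set dH/dt = 0 with H > 0: 0.171 - 0.0497L = 0, so L* = 0.171/0.0497 = 3.44.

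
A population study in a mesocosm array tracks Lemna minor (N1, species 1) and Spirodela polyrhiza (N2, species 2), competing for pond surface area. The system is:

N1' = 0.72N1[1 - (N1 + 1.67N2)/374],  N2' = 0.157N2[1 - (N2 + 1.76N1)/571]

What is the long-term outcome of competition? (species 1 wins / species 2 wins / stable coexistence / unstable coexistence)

Compare the nullcline intercepts: K1/α12 = 374/1.67 = 224 < K2 = 571; K2/α21 = 571/1.76 = 324 < K1 = 374.
Since both are reversed, neither can invade when rare; the interior point is a saddle.

unstable coexistence (outcome depends on initial conditions)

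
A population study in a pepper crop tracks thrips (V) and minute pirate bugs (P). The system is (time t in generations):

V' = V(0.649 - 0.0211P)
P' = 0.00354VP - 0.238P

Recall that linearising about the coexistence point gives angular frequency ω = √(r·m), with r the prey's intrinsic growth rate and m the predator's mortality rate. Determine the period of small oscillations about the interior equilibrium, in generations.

Here r = 0.649 and m = 0.238, so r·m = 0.154.
ω = √0.154 = 0.393 per generation, hence T = 2π/ω ≈ 16 generations.

T ≈ 16 generations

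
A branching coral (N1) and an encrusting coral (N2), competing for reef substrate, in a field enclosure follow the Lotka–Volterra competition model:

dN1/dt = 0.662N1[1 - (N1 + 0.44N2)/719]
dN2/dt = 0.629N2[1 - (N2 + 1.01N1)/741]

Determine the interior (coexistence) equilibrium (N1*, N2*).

N1* ≈ 707, N2* ≈ 26.7

Setting both brackets to zero gives the nullclines N1 + 0.44N2 = 719 and 1.01N1 + N2 = 741.
Substituting N2 = 741 - 1.01N1 into the first: N1(1 - 0.44·1.01) = 719 - 0.44·741.
So N1* = 393/0.556 = 707, and then N2* = 741 - 1.01·707 = 26.7.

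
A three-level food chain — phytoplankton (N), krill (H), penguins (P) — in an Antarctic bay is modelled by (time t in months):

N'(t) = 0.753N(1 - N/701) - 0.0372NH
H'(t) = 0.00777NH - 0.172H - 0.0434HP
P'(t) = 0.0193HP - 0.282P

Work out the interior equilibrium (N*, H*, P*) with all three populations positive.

From dP/dt = 0: 0.0193H* = 0.282, so H* = 14.6.
From dN/dt = 0: 0.753(1 - N*/701) = 0.0372·14.6, giving N* = 701·(1 - 0.722) = 195.
From dH/dt = 0: 0.00777·195 - 0.172 = 0.0434P*, so P* = 1.34/0.0434 = 30.9.

N* ≈ 195, H* ≈ 14.6, P* ≈ 30.9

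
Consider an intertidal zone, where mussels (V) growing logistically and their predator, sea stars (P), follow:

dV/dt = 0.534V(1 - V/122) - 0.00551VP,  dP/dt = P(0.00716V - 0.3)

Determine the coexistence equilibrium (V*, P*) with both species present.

From dP/dt = 0 with P > 0: 0.00716V* = 0.3, so V* = 41.9.
Substitute into dV/dt = 0: 0.534(1 - 41.9/122) = 0.00551P*.
The bracket is 0.657, giving P* = 0.351/0.00551 = 63.6.

V* ≈ 41.9, P* ≈ 63.6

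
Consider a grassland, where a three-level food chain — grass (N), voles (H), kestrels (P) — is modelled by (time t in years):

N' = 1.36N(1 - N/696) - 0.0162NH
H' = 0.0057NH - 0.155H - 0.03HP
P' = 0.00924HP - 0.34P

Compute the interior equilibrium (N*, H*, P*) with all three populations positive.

N* ≈ 391, H* ≈ 36.8, P* ≈ 69.1

From dP/dt = 0: 0.00924H* = 0.34, so H* = 36.8.
From dN/dt = 0: 1.36(1 - N*/696) = 0.0162·36.8, giving N* = 696·(1 - 0.438) = 391.
From dH/dt = 0: 0.0057·391 - 0.155 = 0.03P*, so P* = 2.07/0.03 = 69.1.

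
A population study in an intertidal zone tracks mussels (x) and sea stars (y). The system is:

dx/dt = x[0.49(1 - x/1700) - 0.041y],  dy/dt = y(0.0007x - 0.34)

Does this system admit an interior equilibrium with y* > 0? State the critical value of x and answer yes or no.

The predator equation gives dy/dt > 0 only when x > 0.34/0.0007 = 486.
Without the predator, x → K = 1700. Since 1700 > 486, the predator can invade and persist.

Threshold x = 486; K > 486, so yes, the predator persists.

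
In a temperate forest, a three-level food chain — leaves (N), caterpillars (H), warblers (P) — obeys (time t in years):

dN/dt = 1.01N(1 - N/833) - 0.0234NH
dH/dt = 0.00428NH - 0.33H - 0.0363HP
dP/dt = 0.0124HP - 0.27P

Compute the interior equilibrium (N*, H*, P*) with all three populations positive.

N* ≈ 413, H* ≈ 21.8, P* ≈ 39.6

From dP/dt = 0: 0.0124H* = 0.27, so H* = 21.8.
From dN/dt = 0: 1.01(1 - N*/833) = 0.0234·21.8, giving N* = 833·(1 - 0.504) = 413.
From dH/dt = 0: 0.00428·413 - 0.33 = 0.0363P*, so P* = 1.44/0.0363 = 39.6.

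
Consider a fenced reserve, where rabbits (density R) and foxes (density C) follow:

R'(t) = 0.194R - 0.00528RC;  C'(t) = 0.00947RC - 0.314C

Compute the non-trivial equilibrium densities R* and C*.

R* ≈ 33.2, C* ≈ 36.7

Set dC/dt = 0 with C > 0: 0.00947R - 0.314 = 0, so R* = 0.314/0.00947 = 33.2.
Set dR/dt = 0 with R > 0: 0.194 - 0.00528C = 0, so C* = 0.194/0.00528 = 36.7.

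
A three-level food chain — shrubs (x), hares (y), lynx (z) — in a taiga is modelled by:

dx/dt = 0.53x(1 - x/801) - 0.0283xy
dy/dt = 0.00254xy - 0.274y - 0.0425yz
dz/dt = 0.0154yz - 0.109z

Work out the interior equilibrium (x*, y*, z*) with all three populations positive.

From dz/dt = 0: 0.0154y* = 0.109, so y* = 7.08.
From dx/dt = 0: 0.53(1 - x*/801) = 0.0283·7.08, giving x* = 801·(1 - 0.378) = 498.
From dy/dt = 0: 0.00254·498 - 0.274 = 0.0425z*, so z* = 0.992/0.0425 = 23.3.

x* ≈ 498, y* ≈ 7.08, z* ≈ 23.3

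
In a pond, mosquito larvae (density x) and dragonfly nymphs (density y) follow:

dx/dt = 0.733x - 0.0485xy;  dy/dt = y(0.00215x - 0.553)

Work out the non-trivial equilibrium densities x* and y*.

x* ≈ 257, y* ≈ 15.1

Set dy/dt = 0 with y > 0: 0.00215x - 0.553 = 0, so x* = 0.553/0.00215 = 257.
Set dx/dt = 0 with x > 0: 0.733 - 0.0485y = 0, so y* = 0.733/0.0485 = 15.1.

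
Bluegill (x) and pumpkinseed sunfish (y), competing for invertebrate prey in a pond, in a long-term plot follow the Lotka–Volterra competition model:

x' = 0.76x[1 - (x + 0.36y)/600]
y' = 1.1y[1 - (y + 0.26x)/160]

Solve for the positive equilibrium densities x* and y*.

Setting both brackets to zero gives the nullclines x + 0.36y = 600 and 0.26x + y = 160.
Substituting y = 160 - 0.26x into the first: x(1 - 0.36·0.26) = 600 - 0.36·160.
So x* = 542/0.906 = 598, and then y* = 160 - 0.26·598 = 4.41.

x* ≈ 598, y* ≈ 4.41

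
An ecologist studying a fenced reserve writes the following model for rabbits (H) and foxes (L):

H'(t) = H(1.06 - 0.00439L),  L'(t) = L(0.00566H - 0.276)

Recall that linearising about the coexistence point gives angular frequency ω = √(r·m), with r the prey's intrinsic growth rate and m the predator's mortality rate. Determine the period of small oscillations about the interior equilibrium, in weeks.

T ≈ 11.6 weeks

Here r = 1.06 and m = 0.276, so r·m = 0.293.
ω = √0.293 = 0.541 per week, hence T = 2π/ω ≈ 11.6 weeks.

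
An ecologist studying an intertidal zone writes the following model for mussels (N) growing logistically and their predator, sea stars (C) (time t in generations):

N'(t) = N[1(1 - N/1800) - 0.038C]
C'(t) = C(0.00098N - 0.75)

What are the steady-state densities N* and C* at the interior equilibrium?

From dC/dt = 0 with C > 0: 0.00098N* = 0.75, so N* = 765.
Substitute into dN/dt = 0: 1(1 - 765/1800) = 0.038C*.
The bracket is 0.575, giving C* = 0.575/0.038 = 15.1.

N* ≈ 765, C* ≈ 15.1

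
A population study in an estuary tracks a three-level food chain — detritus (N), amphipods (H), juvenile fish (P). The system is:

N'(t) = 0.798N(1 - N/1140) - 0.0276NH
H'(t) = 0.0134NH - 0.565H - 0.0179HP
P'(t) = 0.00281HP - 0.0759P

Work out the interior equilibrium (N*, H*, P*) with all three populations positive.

From dP/dt = 0: 0.00281H* = 0.0759, so H* = 27.
From dN/dt = 0: 0.798(1 - N*/1140) = 0.0276·27, giving N* = 1140·(1 - 0.934) = 75.
From dH/dt = 0: 0.0134·75 - 0.565 = 0.0179P*, so P* = 0.44/0.0179 = 24.6.

N* ≈ 75, H* ≈ 27, P* ≈ 24.6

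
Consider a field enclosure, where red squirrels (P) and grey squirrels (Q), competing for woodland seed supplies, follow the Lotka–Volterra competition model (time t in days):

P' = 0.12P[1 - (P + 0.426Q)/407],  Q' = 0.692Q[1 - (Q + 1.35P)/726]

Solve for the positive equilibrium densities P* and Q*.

P* ≈ 230, Q* ≈ 416

Setting both brackets to zero gives the nullclines P + 0.426Q = 407 and 1.35P + Q = 726.
Substituting Q = 726 - 1.35P into the first: P(1 - 0.426·1.35) = 407 - 0.426·726.
So P* = 97.7/0.425 = 230, and then Q* = 726 - 1.35·230 = 416.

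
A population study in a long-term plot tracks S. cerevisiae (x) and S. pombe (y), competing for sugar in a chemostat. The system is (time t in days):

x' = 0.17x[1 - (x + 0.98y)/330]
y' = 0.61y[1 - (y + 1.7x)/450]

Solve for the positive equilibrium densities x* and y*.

x* ≈ 167, y* ≈ 167

Setting both brackets to zero gives the nullclines x + 0.98y = 330 and 1.7x + y = 450.
Substituting y = 450 - 1.7x into the first: x(1 - 0.98·1.7) = 330 - 0.98·450.
So x* = -111/-0.666 = 167, and then y* = 450 - 1.7·167 = 167.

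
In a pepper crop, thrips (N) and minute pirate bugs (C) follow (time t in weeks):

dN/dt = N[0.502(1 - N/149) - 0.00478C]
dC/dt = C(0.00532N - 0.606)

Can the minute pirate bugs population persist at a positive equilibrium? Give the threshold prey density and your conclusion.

Threshold N = 114; K > 114, so yes, the predator persists.

The predator equation gives dC/dt > 0 only when N > 0.606/0.00532 = 114.
Without the predator, N → K = 149. Since 149 > 114, the predator can invade and persist.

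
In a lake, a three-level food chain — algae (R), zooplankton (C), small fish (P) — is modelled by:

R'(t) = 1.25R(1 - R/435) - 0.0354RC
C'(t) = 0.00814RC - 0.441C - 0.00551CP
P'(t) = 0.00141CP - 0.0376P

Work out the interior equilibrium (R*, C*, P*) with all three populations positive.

From dP/dt = 0: 0.00141C* = 0.0376, so C* = 26.7.
From dR/dt = 0: 1.25(1 - R*/435) = 0.0354·26.7, giving R* = 435·(1 - 0.755) = 106.
From dC/dt = 0: 0.00814·106 - 0.441 = 0.00551P*, so P* = 0.426/0.00551 = 77.3.

R* ≈ 106, C* ≈ 26.7, P* ≈ 77.3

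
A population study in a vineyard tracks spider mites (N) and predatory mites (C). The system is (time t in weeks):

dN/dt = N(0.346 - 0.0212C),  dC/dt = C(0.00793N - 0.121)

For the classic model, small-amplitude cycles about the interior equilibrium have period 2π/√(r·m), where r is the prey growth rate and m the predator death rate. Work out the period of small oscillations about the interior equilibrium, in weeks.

Here r = 0.346 and m = 0.121, so r·m = 0.0419.
ω = √0.0419 = 0.205 per week, hence T = 2π/ω ≈ 30.7 weeks.

T ≈ 30.7 weeks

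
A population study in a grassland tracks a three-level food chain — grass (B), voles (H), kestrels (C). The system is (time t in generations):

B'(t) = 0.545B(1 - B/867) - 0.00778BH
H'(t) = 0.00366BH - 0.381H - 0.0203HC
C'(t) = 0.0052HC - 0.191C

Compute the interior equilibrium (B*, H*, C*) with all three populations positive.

From dC/dt = 0: 0.0052H* = 0.191, so H* = 36.7.
From dB/dt = 0: 0.545(1 - B*/867) = 0.00778·36.7, giving B* = 867·(1 - 0.524) = 412.
From dH/dt = 0: 0.00366·412 - 0.381 = 0.0203C*, so C* = 1.13/0.0203 = 55.6.

B* ≈ 412, H* ≈ 36.7, C* ≈ 55.6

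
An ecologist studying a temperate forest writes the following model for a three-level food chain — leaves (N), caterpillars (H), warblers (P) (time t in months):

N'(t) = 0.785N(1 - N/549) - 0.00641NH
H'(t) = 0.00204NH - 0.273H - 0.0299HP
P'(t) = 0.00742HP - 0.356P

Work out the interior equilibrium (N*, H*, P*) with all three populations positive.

N* ≈ 334, H* ≈ 48, P* ≈ 13.7

From dP/dt = 0: 0.00742H* = 0.356, so H* = 48.
From dN/dt = 0: 0.785(1 - N*/549) = 0.00641·48, giving N* = 549·(1 - 0.392) = 334.
From dH/dt = 0: 0.00204·334 - 0.273 = 0.0299P*, so P* = 0.408/0.0299 = 13.7.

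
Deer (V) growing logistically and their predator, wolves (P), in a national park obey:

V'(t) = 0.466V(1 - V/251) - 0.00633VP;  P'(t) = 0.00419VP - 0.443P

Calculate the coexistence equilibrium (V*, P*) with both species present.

V* ≈ 106, P* ≈ 42.6

From dP/dt = 0 with P > 0: 0.00419V* = 0.443, so V* = 106.
Substitute into dV/dt = 0: 0.466(1 - 106/251) = 0.00633P*.
The bracket is 0.579, giving P* = 0.27/0.00633 = 42.6.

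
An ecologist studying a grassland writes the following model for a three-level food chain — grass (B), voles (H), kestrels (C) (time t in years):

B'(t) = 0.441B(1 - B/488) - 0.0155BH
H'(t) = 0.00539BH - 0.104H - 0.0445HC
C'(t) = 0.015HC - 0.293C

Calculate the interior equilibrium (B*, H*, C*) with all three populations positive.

From dC/dt = 0: 0.015H* = 0.293, so H* = 19.5.
From dB/dt = 0: 0.441(1 - B*/488) = 0.0155·19.5, giving B* = 488·(1 - 0.687) = 153.
From dH/dt = 0: 0.00539·153 - 0.104 = 0.0445C*, so C* = 0.72/0.0445 = 16.2.

B* ≈ 153, H* ≈ 19.5, C* ≈ 16.2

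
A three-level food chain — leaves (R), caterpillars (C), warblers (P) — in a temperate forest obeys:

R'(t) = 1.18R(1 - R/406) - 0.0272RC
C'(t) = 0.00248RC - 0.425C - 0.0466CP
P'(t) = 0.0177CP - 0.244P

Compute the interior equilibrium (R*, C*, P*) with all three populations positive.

R* ≈ 277, C* ≈ 13.8, P* ≈ 5.62

From dP/dt = 0: 0.0177C* = 0.244, so C* = 13.8.
From dR/dt = 0: 1.18(1 - R*/406) = 0.0272·13.8, giving R* = 406·(1 - 0.318) = 277.
From dC/dt = 0: 0.00248·277 - 0.425 = 0.0466P*, so P* = 0.262/0.0466 = 5.62.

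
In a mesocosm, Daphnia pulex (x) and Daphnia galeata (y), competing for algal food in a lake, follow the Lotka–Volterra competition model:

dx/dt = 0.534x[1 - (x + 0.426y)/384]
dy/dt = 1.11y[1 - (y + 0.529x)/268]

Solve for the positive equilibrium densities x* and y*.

Setting both brackets to zero gives the nullclines x + 0.426y = 384 and 0.529x + y = 268.
Substituting y = 268 - 0.529x into the first: x(1 - 0.426·0.529) = 384 - 0.426·268.
So x* = 270/0.775 = 348, and then y* = 268 - 0.529·348 = 83.7.

x* ≈ 348, y* ≈ 83.7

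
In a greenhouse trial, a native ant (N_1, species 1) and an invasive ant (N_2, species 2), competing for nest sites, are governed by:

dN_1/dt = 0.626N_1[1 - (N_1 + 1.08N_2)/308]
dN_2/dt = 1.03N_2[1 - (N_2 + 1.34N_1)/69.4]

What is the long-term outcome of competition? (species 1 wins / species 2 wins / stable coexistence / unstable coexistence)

Compare the nullcline intercepts: K1/α12 = 308/1.08 = 285 > K2 = 69.4; K2/α21 = 69.4/1.34 = 51.8 < K1 = 308.
Since the inequalities point opposite ways, species 1 can invade but species 2 cannot.

species 1 excludes species 2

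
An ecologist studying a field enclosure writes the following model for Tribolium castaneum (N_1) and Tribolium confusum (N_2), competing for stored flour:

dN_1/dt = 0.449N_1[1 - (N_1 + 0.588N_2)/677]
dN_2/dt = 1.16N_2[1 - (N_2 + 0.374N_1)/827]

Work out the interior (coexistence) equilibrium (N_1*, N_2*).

N_1* ≈ 244, N_2* ≈ 736

Setting both brackets to zero gives the nullclines N_1 + 0.588N_2 = 677 and 0.374N_1 + N_2 = 827.
Substituting N_2 = 827 - 0.374N_1 into the first: N_1(1 - 0.588·0.374) = 677 - 0.588·827.
So N_1* = 191/0.78 = 244, and then N_2* = 827 - 0.374·244 = 736.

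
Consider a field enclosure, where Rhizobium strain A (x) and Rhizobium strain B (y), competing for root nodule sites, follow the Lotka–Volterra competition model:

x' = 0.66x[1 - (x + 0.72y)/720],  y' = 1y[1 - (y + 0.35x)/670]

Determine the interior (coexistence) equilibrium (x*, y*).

x* ≈ 318, y* ≈ 559

Setting both brackets to zero gives the nullclines x + 0.72y = 720 and 0.35x + y = 670.
Substituting y = 670 - 0.35x into the first: x(1 - 0.72·0.35) = 720 - 0.72·670.
So x* = 238/0.748 = 318, and then y* = 670 - 0.35·318 = 559.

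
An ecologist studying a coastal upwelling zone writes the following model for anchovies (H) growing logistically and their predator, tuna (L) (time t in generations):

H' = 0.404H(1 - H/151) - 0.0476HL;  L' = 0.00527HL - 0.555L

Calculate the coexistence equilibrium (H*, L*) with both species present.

From dL/dt = 0 with L > 0: 0.00527H* = 0.555, so H* = 105.
Substitute into dH/dt = 0: 0.404(1 - 105/151) = 0.0476L*.
The bracket is 0.303, giving L* = 0.122/0.0476 = 2.57.

H* ≈ 105, L* ≈ 2.57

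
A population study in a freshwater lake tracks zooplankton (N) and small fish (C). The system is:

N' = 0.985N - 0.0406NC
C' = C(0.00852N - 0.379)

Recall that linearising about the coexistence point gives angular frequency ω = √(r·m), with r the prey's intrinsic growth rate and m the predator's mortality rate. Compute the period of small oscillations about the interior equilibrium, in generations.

T ≈ 10.3 generations

Here r = 0.985 and m = 0.379, so r·m = 0.373.
ω = √0.373 = 0.611 per generation, hence T = 2π/ω ≈ 10.3 generations.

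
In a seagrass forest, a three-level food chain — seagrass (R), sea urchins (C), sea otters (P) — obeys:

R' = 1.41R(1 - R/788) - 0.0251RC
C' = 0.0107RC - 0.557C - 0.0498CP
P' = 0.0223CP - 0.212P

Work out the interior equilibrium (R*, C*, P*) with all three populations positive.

R* ≈ 655, C* ≈ 9.51, P* ≈ 129

From dP/dt = 0: 0.0223C* = 0.212, so C* = 9.51.
From dR/dt = 0: 1.41(1 - R*/788) = 0.0251·9.51, giving R* = 788·(1 - 0.169) = 655.
From dC/dt = 0: 0.0107·655 - 0.557 = 0.0498P*, so P* = 6.45/0.0498 = 129.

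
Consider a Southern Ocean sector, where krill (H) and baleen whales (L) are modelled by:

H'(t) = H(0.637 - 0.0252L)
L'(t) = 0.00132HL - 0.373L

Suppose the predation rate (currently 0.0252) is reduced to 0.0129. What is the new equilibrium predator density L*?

L* ≈ 49.4

At the interior fixed point, setting dH/dt = 0 with H > 0 fixes L* = (prey growth rate)/(HL coefficient) — independent of the other coefficients.
With the change, L* = 0.637/0.0129 = 49.4; it rises from 25.3.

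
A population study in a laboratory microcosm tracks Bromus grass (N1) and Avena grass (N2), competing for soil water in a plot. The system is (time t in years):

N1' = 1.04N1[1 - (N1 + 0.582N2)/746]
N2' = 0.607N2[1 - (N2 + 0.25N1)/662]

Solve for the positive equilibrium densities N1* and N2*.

Setting both brackets to zero gives the nullclines N1 + 0.582N2 = 746 and 0.25N1 + N2 = 662.
Substituting N2 = 662 - 0.25N1 into the first: N1(1 - 0.582·0.25) = 746 - 0.582·662.
So N1* = 361/0.855 = 422, and then N2* = 662 - 0.25·422 = 556.

N1* ≈ 422, N2* ≈ 556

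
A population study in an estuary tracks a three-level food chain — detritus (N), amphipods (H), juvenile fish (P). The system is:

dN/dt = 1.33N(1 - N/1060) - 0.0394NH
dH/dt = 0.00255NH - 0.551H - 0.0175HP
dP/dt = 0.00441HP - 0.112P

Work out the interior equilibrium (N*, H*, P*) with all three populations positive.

From dP/dt = 0: 0.00441H* = 0.112, so H* = 25.4.
From dN/dt = 0: 1.33(1 - N*/1060) = 0.0394·25.4, giving N* = 1060·(1 - 0.752) = 263.
From dH/dt = 0: 0.00255·263 - 0.551 = 0.0175P*, so P* = 0.118/0.0175 = 6.76.

N* ≈ 263, H* ≈ 25.4, P* ≈ 6.76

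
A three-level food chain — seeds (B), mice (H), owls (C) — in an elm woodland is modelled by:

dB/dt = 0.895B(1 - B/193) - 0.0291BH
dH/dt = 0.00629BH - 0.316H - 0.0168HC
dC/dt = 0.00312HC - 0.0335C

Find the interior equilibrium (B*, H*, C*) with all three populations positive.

From dC/dt = 0: 0.00312H* = 0.0335, so H* = 10.7.
From dB/dt = 0: 0.895(1 - B*/193) = 0.0291·10.7, giving B* = 193·(1 - 0.349) = 126.
From dH/dt = 0: 0.00629·126 - 0.316 = 0.0168C*, so C* = 0.474/0.0168 = 28.2.

B* ≈ 126, H* ≈ 10.7, C* ≈ 28.2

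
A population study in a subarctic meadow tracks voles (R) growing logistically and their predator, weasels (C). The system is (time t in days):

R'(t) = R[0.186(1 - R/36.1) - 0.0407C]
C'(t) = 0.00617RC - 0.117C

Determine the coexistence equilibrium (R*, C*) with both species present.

From dC/dt = 0 with C > 0: 0.00617R* = 0.117, so R* = 19.
Substitute into dR/dt = 0: 0.186(1 - 19/36.1) = 0.0407C*.
The bracket is 0.475, giving C* = 0.0883/0.0407 = 2.17.

R* ≈ 19, C* ≈ 2.17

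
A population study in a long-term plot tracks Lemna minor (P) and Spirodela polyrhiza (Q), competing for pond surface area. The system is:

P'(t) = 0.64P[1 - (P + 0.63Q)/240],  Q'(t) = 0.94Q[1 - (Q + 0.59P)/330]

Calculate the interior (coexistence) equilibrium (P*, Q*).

Setting both brackets to zero gives the nullclines P + 0.63Q = 240 and 0.59P + Q = 330.
Substituting Q = 330 - 0.59P into the first: P(1 - 0.63·0.59) = 240 - 0.63·330.
So P* = 32.1/0.628 = 51.1, and then Q* = 330 - 0.59·51.1 = 300.

P* ≈ 51.1, Q* ≈ 300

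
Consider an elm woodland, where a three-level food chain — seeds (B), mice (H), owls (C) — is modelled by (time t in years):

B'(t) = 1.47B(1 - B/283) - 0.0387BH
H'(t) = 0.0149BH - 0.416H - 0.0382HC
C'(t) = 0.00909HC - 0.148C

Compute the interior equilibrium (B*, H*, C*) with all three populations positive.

From dC/dt = 0: 0.00909H* = 0.148, so H* = 16.3.
From dB/dt = 0: 1.47(1 - B*/283) = 0.0387·16.3, giving B* = 283·(1 - 0.429) = 162.
From dH/dt = 0: 0.0149·162 - 0.416 = 0.0382C*, so C* = 1.99/0.0382 = 52.2.

B* ≈ 162, H* ≈ 16.3, C* ≈ 52.2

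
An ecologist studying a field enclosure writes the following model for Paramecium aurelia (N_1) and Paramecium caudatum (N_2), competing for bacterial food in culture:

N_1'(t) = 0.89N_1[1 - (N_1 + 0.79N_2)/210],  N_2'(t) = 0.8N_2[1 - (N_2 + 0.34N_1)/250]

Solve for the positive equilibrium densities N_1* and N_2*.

N_1* ≈ 17.1, N_2* ≈ 244

Setting both brackets to zero gives the nullclines N_1 + 0.79N_2 = 210 and 0.34N_1 + N_2 = 250.
Substituting N_2 = 250 - 0.34N_1 into the first: N_1(1 - 0.79·0.34) = 210 - 0.79·250.
So N_1* = 12.5/0.731 = 17.1, and then N_2* = 250 - 0.34·17.1 = 244.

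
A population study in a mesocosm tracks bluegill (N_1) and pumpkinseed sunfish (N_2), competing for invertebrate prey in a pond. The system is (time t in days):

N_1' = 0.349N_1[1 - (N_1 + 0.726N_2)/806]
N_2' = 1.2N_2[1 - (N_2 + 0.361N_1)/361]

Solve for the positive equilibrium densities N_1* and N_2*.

N_1* ≈ 737, N_2* ≈ 94.9

Setting both brackets to zero gives the nullclines N_1 + 0.726N_2 = 806 and 0.361N_1 + N_2 = 361.
Substituting N_2 = 361 - 0.361N_1 into the first: N_1(1 - 0.726·0.361) = 806 - 0.726·361.
So N_1* = 544/0.738 = 737, and then N_2* = 361 - 0.361·737 = 94.9.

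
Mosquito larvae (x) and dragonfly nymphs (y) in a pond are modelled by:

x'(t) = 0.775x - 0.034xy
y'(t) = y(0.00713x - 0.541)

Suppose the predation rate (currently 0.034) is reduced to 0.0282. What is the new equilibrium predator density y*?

At the interior fixed point, setting dx/dt = 0 with x > 0 fixes y* = (prey growth rate)/(xy coefficient) — independent of the other coefficients.
With the change, y* = 0.775/0.0282 = 27.5; it rises from 22.8.

y* ≈ 27.5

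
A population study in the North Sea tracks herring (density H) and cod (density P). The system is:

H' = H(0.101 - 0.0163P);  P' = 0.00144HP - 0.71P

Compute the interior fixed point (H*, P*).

Set dP/dt = 0 with P > 0: 0.00144H - 0.71 = 0, so H* = 0.71/0.00144 = 493.
Set dH/dt = 0 with H > 0: 0.101 - 0.0163P = 0, so P* = 0.101/0.0163 = 6.2.

H* ≈ 493, P* ≈ 6.2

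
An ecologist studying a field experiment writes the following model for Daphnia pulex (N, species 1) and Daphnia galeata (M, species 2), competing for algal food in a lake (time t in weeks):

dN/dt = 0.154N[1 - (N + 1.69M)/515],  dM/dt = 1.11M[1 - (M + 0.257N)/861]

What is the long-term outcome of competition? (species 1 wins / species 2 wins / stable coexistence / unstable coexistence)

Compare the nullcline intercepts: K1/α12 = 515/1.69 = 305 < K2 = 861; K2/α21 = 861/0.257 = 3350 > K1 = 515.
Since the inequalities point opposite ways, species 2 can invade but species 1 cannot.

species 2 excludes species 1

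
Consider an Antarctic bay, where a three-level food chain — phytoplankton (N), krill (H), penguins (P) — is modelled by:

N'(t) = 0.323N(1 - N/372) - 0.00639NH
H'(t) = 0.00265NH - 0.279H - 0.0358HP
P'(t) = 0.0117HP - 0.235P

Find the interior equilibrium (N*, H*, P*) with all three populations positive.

From dP/dt = 0: 0.0117H* = 0.235, so H* = 20.1.
From dN/dt = 0: 0.323(1 - N*/372) = 0.00639·20.1, giving N* = 372·(1 - 0.397) = 224.
From dH/dt = 0: 0.00265·224 - 0.279 = 0.0358P*, so P* = 0.315/0.0358 = 8.8.

N* ≈ 224, H* ≈ 20.1, P* ≈ 8.8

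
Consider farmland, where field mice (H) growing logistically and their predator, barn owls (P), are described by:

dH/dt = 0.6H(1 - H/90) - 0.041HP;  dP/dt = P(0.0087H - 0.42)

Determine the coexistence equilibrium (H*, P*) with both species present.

From dP/dt = 0 with P > 0: 0.0087H* = 0.42, so H* = 48.3.
Substitute into dH/dt = 0: 0.6(1 - 48.3/90) = 0.041P*.
The bracket is 0.464, giving P* = 0.278/0.041 = 6.78.

H* ≈ 48.3, P* ≈ 6.78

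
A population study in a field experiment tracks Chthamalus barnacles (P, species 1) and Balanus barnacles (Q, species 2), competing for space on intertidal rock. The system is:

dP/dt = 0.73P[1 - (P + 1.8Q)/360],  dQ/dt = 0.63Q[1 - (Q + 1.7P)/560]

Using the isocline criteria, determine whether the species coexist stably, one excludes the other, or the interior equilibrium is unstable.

Compare the nullcline intercepts: K1/α12 = 360/1.8 = 200 < K2 = 560; K2/α21 = 560/1.7 = 329 < K1 = 360.
Since both are reversed, neither can invade when rare; the interior point is a saddle.

unstable coexistence (outcome depends on initial conditions)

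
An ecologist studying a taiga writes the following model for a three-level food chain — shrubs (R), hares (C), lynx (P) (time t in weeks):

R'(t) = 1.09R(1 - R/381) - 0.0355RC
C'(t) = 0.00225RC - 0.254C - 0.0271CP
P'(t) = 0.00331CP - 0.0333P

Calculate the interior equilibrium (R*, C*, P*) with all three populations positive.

R* ≈ 256, C* ≈ 10.1, P* ≈ 11.9

From dP/dt = 0: 0.00331C* = 0.0333, so C* = 10.1.
From dR/dt = 0: 1.09(1 - R*/381) = 0.0355·10.1, giving R* = 381·(1 - 0.328) = 256.
From dC/dt = 0: 0.00225·256 - 0.254 = 0.0271P*, so P* = 0.322/0.0271 = 11.9.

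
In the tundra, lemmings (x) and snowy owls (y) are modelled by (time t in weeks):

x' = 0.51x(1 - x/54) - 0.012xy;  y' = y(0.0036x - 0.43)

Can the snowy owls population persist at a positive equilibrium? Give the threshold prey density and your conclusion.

Threshold x = 119; K < 119, so no, the predator goes extinct.

The predator equation gives dy/dt > 0 only when x > 0.43/0.0036 = 119.
Without the predator, x → K = 54. Since 54 < 119, the predator cannot invade.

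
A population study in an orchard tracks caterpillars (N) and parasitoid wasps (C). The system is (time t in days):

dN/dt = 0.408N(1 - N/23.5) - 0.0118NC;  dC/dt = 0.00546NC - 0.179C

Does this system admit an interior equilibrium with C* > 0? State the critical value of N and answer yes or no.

The predator equation gives dC/dt > 0 only when N > 0.179/0.00546 = 32.8.
Without the predator, N → K = 23.5. Since 23.5 < 32.8, the predator cannot invade.

Threshold N = 32.8; K < 32.8, so no, the predator goes extinct.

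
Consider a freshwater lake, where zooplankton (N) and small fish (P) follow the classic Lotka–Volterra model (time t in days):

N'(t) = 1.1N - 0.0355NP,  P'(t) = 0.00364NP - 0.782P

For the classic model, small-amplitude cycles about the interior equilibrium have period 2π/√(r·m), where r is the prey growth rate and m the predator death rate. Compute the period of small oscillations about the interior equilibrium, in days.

Here r = 1.1 and m = 0.782, so r·m = 0.86.
ω = √0.86 = 0.927 per day, hence T = 2π/ω ≈ 6.77 days.

T ≈ 6.77 days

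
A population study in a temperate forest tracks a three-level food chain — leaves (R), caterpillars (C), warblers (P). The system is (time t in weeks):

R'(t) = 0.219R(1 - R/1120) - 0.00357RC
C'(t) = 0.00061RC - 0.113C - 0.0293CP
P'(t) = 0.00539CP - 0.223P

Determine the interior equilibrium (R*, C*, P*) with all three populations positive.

R* ≈ 365, C* ≈ 41.4, P* ≈ 3.73

From dP/dt = 0: 0.00539C* = 0.223, so C* = 41.4.
From dR/dt = 0: 0.219(1 - R*/1120) = 0.00357·41.4, giving R* = 1120·(1 - 0.674) = 365.
From dC/dt = 0: 0.00061·365 - 0.113 = 0.0293P*, so P* = 0.109/0.0293 = 3.73.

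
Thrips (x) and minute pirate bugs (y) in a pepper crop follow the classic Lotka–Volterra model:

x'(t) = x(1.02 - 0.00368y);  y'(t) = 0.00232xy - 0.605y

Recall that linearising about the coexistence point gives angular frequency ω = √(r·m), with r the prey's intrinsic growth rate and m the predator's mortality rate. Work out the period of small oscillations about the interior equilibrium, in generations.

T ≈ 8 generations

Here r = 1.02 and m = 0.605, so r·m = 0.617.
ω = √0.617 = 0.786 per generation, hence T = 2π/ω ≈ 8 generations.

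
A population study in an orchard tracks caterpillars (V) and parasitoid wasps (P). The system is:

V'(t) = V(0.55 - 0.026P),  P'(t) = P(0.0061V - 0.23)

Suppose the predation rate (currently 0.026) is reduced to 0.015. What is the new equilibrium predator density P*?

At the interior fixed point, setting dV/dt = 0 with V > 0 fixes P* = (prey growth rate)/(VP coefficient) — independent of the other coefficients.
With the change, P* = 0.55/0.015 = 36.7; it rises from 21.2.

P* ≈ 36.7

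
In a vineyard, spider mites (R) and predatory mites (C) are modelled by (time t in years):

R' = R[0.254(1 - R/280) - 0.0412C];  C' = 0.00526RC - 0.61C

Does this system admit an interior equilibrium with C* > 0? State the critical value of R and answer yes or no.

The predator equation gives dC/dt > 0 only when R > 0.61/0.00526 = 116.
Without the predator, R → K = 280. Since 280 > 116, the predator can invade and persist.

Threshold R = 116; K > 116, so yes, the predator persists.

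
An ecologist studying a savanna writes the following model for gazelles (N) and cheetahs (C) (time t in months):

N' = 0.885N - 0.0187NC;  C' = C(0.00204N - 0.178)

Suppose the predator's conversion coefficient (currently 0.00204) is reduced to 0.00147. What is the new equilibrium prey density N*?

N* ≈ 121

At the interior fixed point, setting dC/dt = 0 with C > 0 fixes N* = (predator death rate)/(NC coefficient) — independent of the other coefficients.
With the change, N* = 0.178/0.00147 = 121; it rises from 87.3.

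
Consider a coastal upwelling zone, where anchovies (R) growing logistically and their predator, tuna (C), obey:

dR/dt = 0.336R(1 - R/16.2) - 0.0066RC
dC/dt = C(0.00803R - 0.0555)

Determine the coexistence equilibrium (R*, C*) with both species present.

R* ≈ 6.91, C* ≈ 29.2

From dC/dt = 0 with C > 0: 0.00803R* = 0.0555, so R* = 6.91.
Substitute into dR/dt = 0: 0.336(1 - 6.91/16.2) = 0.0066C*.
The bracket is 0.573, giving C* = 0.193/0.0066 = 29.2.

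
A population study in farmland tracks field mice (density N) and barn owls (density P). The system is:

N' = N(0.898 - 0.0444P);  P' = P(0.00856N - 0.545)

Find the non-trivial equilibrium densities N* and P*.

Set dP/dt = 0 with P > 0: 0.00856N - 0.545 = 0, so N* = 0.545/0.00856 = 63.7.
Set dN/dt = 0 with N > 0: 0.898 - 0.0444P = 0, so P* = 0.898/0.0444 = 20.2.

N* ≈ 63.7, P* ≈ 20.2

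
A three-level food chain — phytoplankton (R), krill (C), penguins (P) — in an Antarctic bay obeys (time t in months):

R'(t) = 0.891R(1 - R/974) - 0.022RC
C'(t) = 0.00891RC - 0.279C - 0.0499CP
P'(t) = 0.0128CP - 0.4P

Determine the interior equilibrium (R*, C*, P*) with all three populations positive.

R* ≈ 222, C* ≈ 31.2, P* ≈ 34.1

From dP/dt = 0: 0.0128C* = 0.4, so C* = 31.2.
From dR/dt = 0: 0.891(1 - R*/974) = 0.022·31.2, giving R* = 974·(1 - 0.772) = 222.
From dC/dt = 0: 0.00891·222 - 0.279 = 0.0499P*, so P* = 1.7/0.0499 = 34.1.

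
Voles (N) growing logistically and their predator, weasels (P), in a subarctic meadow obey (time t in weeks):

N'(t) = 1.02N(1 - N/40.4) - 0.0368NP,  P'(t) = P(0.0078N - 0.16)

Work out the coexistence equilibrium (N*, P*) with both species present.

From dP/dt = 0 with P > 0: 0.0078N* = 0.16, so N* = 20.5.
Substitute into dN/dt = 0: 1.02(1 - 20.5/40.4) = 0.0368P*.
The bracket is 0.492, giving P* = 0.502/0.0368 = 13.6.

N* ≈ 20.5, P* ≈ 13.6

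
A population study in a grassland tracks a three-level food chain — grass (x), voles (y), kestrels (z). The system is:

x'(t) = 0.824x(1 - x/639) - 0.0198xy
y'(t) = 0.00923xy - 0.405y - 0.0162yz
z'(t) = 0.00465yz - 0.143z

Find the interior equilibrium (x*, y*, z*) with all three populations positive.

From dz/dt = 0: 0.00465y* = 0.143, so y* = 30.8.
From dx/dt = 0: 0.824(1 - x*/639) = 0.0198·30.8, giving x* = 639·(1 - 0.739) = 167.
From dy/dt = 0: 0.00923·167 - 0.405 = 0.0162z*, so z* = 1.13/0.0162 = 70.

x* ≈ 167, y* ≈ 30.8, z* ≈ 70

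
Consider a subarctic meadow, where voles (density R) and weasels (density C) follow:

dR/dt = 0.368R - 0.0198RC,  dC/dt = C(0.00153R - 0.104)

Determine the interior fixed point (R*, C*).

R* ≈ 68, C* ≈ 18.6

Set dC/dt = 0 with C > 0: 0.00153R - 0.104 = 0, so R* = 0.104/0.00153 = 68.
Set dR/dt = 0 with R > 0: 0.368 - 0.0198C = 0, so C* = 0.368/0.0198 = 18.6.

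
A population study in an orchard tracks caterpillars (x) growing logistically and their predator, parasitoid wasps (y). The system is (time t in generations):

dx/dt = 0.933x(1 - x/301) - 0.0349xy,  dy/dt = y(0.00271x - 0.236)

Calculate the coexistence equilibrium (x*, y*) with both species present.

From dy/dt = 0 with y > 0: 0.00271x* = 0.236, so x* = 87.1.
Substitute into dx/dt = 0: 0.933(1 - 87.1/301) = 0.0349y*.
The bracket is 0.711, giving y* = 0.663/0.0349 = 19.

x* ≈ 87.1, y* ≈ 19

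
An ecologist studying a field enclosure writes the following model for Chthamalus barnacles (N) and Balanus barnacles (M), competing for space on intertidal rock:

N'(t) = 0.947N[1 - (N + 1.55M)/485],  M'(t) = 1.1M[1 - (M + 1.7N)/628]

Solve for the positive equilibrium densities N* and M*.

Setting both brackets to zero gives the nullclines N + 1.55M = 485 and 1.7N + M = 628.
Substituting M = 628 - 1.7N into the first: N(1 - 1.55·1.7) = 485 - 1.55·628.
So N* = -488/-1.63 = 299, and then M* = 628 - 1.7·299 = 120.

N* ≈ 299, M* ≈ 120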